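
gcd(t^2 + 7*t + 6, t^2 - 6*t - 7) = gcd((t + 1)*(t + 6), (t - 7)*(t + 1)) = t + 1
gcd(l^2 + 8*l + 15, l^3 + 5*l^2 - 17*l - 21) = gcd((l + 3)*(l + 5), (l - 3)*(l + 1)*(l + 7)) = 1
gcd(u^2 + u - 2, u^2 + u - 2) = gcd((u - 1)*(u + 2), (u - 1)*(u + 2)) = u^2 + u - 2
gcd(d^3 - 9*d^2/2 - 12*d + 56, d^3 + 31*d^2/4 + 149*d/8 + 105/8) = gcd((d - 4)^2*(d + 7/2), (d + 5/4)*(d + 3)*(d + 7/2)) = d + 7/2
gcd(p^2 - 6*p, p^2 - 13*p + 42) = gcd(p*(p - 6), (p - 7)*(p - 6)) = p - 6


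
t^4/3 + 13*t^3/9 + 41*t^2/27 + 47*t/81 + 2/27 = (t/3 + 1)*(t + 1/3)^2*(t + 2/3)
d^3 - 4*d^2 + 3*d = d*(d - 3)*(d - 1)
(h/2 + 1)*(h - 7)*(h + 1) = h^3/2 - 2*h^2 - 19*h/2 - 7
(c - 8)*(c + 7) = c^2 - c - 56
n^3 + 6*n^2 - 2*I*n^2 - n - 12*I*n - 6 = (n + 6)*(n - I)^2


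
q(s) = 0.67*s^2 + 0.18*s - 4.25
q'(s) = 1.34*s + 0.18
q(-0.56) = -4.14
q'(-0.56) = -0.57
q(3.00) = 2.32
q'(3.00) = 4.20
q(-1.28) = -3.38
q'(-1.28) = -1.54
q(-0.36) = -4.23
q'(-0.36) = -0.30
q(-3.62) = 3.88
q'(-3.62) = -4.67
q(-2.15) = -1.54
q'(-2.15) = -2.70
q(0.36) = -4.10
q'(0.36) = 0.66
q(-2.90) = 0.86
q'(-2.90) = -3.71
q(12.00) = 94.39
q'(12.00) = 16.26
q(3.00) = 2.32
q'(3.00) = 4.20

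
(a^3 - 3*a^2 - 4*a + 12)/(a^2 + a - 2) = (a^2 - 5*a + 6)/(a - 1)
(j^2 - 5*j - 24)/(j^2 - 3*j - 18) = (j - 8)/(j - 6)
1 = 1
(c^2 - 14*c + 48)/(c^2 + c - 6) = (c^2 - 14*c + 48)/(c^2 + c - 6)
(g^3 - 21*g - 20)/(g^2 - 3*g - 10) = (g^2 + 5*g + 4)/(g + 2)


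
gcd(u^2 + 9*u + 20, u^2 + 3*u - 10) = u + 5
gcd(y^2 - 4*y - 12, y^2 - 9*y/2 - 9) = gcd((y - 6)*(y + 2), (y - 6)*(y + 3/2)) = y - 6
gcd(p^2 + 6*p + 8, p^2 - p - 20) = p + 4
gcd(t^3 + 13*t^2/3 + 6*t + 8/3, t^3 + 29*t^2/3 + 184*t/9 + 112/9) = t + 4/3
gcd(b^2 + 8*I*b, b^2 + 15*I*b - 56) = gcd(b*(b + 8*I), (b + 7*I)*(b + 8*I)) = b + 8*I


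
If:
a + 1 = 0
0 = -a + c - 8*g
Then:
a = -1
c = 8*g - 1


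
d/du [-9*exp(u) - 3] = -9*exp(u)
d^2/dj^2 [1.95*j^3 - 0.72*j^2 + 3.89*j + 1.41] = 11.7*j - 1.44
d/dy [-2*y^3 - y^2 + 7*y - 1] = -6*y^2 - 2*y + 7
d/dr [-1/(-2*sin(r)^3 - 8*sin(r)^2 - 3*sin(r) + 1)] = (-16*sin(r) + 3*cos(2*r) - 6)*cos(r)/(2*sin(r)^3 + 8*sin(r)^2 + 3*sin(r) - 1)^2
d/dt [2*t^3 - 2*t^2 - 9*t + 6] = 6*t^2 - 4*t - 9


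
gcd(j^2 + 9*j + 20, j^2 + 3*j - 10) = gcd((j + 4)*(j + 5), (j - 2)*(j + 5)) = j + 5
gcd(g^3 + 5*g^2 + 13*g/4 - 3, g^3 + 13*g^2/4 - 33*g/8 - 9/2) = g + 4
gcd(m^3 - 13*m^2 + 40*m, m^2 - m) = m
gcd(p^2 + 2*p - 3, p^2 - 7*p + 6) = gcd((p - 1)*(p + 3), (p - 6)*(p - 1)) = p - 1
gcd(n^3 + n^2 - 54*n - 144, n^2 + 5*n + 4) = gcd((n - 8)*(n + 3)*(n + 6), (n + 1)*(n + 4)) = 1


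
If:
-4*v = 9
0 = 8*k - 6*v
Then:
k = -27/16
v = -9/4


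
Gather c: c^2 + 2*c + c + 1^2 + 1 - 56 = c^2 + 3*c - 54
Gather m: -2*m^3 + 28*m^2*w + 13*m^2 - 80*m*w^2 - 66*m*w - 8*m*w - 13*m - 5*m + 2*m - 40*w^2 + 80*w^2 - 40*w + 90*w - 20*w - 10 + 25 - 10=-2*m^3 + m^2*(28*w + 13) + m*(-80*w^2 - 74*w - 16) + 40*w^2 + 30*w + 5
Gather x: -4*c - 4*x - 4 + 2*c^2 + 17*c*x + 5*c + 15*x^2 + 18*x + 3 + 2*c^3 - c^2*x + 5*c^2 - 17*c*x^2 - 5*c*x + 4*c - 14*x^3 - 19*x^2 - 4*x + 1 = 2*c^3 + 7*c^2 + 5*c - 14*x^3 + x^2*(-17*c - 4) + x*(-c^2 + 12*c + 10)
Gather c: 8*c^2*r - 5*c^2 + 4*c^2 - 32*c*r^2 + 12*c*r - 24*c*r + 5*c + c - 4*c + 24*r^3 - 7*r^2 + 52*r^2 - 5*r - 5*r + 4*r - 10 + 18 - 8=c^2*(8*r - 1) + c*(-32*r^2 - 12*r + 2) + 24*r^3 + 45*r^2 - 6*r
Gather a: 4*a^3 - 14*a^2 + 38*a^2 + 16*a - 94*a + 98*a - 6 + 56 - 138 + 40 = 4*a^3 + 24*a^2 + 20*a - 48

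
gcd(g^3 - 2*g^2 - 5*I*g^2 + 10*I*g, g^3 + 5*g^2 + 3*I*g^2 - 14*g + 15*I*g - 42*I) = g - 2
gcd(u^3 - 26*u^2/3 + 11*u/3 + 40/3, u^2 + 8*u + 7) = u + 1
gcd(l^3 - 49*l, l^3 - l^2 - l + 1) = 1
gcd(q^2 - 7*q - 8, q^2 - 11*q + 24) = q - 8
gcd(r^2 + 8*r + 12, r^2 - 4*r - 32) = 1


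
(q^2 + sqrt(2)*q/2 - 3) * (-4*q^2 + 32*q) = -4*q^4 - 2*sqrt(2)*q^3 + 32*q^3 + 12*q^2 + 16*sqrt(2)*q^2 - 96*q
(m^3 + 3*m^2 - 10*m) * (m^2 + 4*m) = m^5 + 7*m^4 + 2*m^3 - 40*m^2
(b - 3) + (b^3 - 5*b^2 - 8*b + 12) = b^3 - 5*b^2 - 7*b + 9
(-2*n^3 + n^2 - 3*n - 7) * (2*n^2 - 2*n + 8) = -4*n^5 + 6*n^4 - 24*n^3 - 10*n - 56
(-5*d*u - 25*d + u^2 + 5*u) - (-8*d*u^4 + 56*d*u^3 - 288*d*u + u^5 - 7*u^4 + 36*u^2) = 8*d*u^4 - 56*d*u^3 + 283*d*u - 25*d - u^5 + 7*u^4 - 35*u^2 + 5*u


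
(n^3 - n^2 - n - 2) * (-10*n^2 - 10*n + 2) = -10*n^5 + 22*n^3 + 28*n^2 + 18*n - 4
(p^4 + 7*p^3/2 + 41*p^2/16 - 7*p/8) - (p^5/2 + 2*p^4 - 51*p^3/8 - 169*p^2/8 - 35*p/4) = -p^5/2 - p^4 + 79*p^3/8 + 379*p^2/16 + 63*p/8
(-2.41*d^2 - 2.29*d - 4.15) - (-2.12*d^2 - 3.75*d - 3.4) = -0.29*d^2 + 1.46*d - 0.75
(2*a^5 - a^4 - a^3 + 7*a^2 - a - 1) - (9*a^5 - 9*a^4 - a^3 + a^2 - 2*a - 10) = -7*a^5 + 8*a^4 + 6*a^2 + a + 9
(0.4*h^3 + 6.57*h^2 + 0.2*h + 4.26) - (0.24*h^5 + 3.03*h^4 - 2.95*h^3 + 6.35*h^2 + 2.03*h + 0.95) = -0.24*h^5 - 3.03*h^4 + 3.35*h^3 + 0.220000000000001*h^2 - 1.83*h + 3.31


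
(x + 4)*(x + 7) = x^2 + 11*x + 28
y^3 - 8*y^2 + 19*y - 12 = (y - 4)*(y - 3)*(y - 1)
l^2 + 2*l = l*(l + 2)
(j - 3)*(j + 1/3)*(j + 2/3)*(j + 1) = j^4 - j^3 - 43*j^2/9 - 31*j/9 - 2/3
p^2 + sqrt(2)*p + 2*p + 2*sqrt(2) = (p + 2)*(p + sqrt(2))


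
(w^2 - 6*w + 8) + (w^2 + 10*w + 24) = 2*w^2 + 4*w + 32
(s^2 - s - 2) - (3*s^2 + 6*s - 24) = -2*s^2 - 7*s + 22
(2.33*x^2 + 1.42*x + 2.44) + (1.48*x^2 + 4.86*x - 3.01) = 3.81*x^2 + 6.28*x - 0.57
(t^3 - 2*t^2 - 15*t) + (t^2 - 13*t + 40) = t^3 - t^2 - 28*t + 40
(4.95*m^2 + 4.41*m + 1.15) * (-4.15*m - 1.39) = -20.5425*m^3 - 25.182*m^2 - 10.9024*m - 1.5985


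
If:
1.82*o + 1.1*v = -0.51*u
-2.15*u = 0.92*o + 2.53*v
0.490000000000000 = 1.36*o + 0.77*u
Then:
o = 0.12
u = 0.42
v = -0.40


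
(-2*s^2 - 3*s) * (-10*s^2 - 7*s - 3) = 20*s^4 + 44*s^3 + 27*s^2 + 9*s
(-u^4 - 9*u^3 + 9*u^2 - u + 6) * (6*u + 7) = -6*u^5 - 61*u^4 - 9*u^3 + 57*u^2 + 29*u + 42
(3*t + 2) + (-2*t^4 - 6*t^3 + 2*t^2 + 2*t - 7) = -2*t^4 - 6*t^3 + 2*t^2 + 5*t - 5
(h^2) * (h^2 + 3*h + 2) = h^4 + 3*h^3 + 2*h^2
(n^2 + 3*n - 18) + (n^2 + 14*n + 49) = 2*n^2 + 17*n + 31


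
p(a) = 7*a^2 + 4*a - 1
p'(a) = 14*a + 4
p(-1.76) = 13.64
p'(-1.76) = -20.64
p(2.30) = 45.23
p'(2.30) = 36.20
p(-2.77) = 41.63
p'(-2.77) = -34.78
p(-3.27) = 60.77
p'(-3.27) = -41.78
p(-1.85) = 15.56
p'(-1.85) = -21.90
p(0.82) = 6.99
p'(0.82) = 15.48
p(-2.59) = 35.60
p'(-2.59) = -32.26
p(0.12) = -0.42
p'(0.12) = 5.68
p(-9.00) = 530.00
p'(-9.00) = -122.00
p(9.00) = 602.00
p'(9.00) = 130.00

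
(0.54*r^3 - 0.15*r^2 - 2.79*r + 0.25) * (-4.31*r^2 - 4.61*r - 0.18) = -2.3274*r^5 - 1.8429*r^4 + 12.6192*r^3 + 11.8114*r^2 - 0.6503*r - 0.045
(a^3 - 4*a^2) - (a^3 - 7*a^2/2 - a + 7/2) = -a^2/2 + a - 7/2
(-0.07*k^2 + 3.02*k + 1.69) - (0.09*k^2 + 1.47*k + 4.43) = -0.16*k^2 + 1.55*k - 2.74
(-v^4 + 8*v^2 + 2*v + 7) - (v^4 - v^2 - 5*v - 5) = -2*v^4 + 9*v^2 + 7*v + 12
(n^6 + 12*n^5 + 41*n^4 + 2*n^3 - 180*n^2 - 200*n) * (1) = n^6 + 12*n^5 + 41*n^4 + 2*n^3 - 180*n^2 - 200*n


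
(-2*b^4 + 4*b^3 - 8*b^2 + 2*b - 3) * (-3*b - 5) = 6*b^5 - 2*b^4 + 4*b^3 + 34*b^2 - b + 15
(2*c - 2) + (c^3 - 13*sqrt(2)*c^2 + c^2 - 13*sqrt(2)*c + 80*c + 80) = c^3 - 13*sqrt(2)*c^2 + c^2 - 13*sqrt(2)*c + 82*c + 78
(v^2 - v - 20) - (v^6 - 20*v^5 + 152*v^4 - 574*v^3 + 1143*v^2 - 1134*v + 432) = -v^6 + 20*v^5 - 152*v^4 + 574*v^3 - 1142*v^2 + 1133*v - 452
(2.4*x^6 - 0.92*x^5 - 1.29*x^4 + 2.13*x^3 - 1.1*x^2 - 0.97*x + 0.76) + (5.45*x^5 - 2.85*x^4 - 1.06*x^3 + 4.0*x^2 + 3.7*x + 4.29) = 2.4*x^6 + 4.53*x^5 - 4.14*x^4 + 1.07*x^3 + 2.9*x^2 + 2.73*x + 5.05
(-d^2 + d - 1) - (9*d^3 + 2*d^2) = -9*d^3 - 3*d^2 + d - 1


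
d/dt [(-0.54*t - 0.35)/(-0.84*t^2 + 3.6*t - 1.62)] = (-0.4536*t^2 - 0.588*t + 2.1348)/(0.7056*t^4 - 6.048*t^3 + 15.6816*t^2 - 11.664*t + 2.6244)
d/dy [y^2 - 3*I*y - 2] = 2*y - 3*I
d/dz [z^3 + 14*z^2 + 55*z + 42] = 3*z^2 + 28*z + 55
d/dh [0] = 0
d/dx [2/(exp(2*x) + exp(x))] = 2*(-2*exp(x) - 1)*exp(-x)/(exp(x) + 1)^2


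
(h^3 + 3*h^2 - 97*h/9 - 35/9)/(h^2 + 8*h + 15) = (h^2 - 2*h - 7/9)/(h + 3)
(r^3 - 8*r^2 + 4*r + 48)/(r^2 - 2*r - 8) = r - 6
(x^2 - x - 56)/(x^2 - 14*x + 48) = (x + 7)/(x - 6)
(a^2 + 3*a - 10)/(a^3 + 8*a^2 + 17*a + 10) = (a - 2)/(a^2 + 3*a + 2)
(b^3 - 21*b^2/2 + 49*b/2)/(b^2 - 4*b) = (2*b^2 - 21*b + 49)/(2*(b - 4))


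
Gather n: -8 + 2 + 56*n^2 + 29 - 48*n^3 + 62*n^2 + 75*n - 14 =-48*n^3 + 118*n^2 + 75*n + 9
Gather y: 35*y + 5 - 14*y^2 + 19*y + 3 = -14*y^2 + 54*y + 8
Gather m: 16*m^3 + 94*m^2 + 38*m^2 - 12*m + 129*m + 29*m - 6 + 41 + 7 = 16*m^3 + 132*m^2 + 146*m + 42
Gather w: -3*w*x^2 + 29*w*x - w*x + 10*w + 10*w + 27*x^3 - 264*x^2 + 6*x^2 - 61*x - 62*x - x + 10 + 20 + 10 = w*(-3*x^2 + 28*x + 20) + 27*x^3 - 258*x^2 - 124*x + 40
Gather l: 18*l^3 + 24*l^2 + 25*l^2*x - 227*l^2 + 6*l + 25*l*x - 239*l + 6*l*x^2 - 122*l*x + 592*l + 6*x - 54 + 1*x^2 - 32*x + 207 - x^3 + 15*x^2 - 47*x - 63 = 18*l^3 + l^2*(25*x - 203) + l*(6*x^2 - 97*x + 359) - x^3 + 16*x^2 - 73*x + 90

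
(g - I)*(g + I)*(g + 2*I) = g^3 + 2*I*g^2 + g + 2*I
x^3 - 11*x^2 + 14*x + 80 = (x - 8)*(x - 5)*(x + 2)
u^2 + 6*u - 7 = (u - 1)*(u + 7)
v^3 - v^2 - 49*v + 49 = (v - 7)*(v - 1)*(v + 7)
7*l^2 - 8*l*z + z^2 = (-7*l + z)*(-l + z)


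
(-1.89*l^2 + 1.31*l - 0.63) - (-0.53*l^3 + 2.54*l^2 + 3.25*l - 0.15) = 0.53*l^3 - 4.43*l^2 - 1.94*l - 0.48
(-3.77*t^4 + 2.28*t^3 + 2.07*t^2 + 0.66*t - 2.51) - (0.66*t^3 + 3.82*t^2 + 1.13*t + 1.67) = -3.77*t^4 + 1.62*t^3 - 1.75*t^2 - 0.47*t - 4.18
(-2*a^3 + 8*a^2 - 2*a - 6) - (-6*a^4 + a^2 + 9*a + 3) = 6*a^4 - 2*a^3 + 7*a^2 - 11*a - 9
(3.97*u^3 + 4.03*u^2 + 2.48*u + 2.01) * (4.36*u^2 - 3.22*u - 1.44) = 17.3092*u^5 + 4.7874*u^4 - 7.8806*u^3 - 5.0252*u^2 - 10.0434*u - 2.8944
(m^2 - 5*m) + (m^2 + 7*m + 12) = 2*m^2 + 2*m + 12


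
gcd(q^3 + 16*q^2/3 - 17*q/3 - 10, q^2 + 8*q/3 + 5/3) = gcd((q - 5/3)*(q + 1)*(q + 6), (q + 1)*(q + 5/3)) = q + 1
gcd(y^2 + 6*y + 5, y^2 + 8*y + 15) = y + 5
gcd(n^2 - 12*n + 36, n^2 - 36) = n - 6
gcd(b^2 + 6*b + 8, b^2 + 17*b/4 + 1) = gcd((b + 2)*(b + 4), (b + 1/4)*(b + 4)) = b + 4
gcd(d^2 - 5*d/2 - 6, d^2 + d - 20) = d - 4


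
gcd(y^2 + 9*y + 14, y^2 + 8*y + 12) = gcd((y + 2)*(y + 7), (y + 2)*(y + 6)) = y + 2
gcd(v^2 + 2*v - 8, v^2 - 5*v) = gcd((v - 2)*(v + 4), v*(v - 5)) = 1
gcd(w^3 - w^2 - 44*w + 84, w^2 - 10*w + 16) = w - 2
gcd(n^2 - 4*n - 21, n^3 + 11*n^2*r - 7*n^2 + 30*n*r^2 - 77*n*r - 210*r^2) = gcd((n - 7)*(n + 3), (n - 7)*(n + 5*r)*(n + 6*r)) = n - 7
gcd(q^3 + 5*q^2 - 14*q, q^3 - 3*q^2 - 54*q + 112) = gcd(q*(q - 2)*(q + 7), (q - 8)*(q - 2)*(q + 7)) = q^2 + 5*q - 14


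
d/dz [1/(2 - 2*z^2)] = z/(z^2 - 1)^2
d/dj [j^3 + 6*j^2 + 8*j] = 3*j^2 + 12*j + 8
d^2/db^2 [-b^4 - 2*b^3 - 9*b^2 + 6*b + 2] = -12*b^2 - 12*b - 18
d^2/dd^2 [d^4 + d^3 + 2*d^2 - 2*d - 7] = 12*d^2 + 6*d + 4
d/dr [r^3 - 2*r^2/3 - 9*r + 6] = 3*r^2 - 4*r/3 - 9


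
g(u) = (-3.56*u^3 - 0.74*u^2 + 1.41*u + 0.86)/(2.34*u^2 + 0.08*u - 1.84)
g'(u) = (-4.68*u - 0.08)*(-3.56*u^3 - 0.74*u^2 + 1.41*u + 0.86)/(2.34*u^2 + 0.08*u - 1.84)^2 + (-10.68*u^2 - 1.48*u + 1.41)/(2.34*u^2 + 0.08*u - 1.84) = (-8.3304*u^4 - 0.5696*u^3 + 16.2926*u^2 - 1.3016*u - 2.6632)/(5.4756*u^4 + 0.3744*u^3 - 8.6048*u^2 - 0.2944*u + 3.3856)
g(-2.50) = 3.84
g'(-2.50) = -1.35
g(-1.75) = 2.93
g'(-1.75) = -0.95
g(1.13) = -2.93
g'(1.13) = 1.48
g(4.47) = -7.19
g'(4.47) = -1.49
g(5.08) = -8.10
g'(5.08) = -1.50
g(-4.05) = 6.06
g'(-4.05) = -1.47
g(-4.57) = 6.83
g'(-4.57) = -1.49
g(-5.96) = 8.91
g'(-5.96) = -1.50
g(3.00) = -5.02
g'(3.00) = -1.45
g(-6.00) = 8.97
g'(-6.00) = -1.50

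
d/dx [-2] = 0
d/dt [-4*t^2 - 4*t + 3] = -8*t - 4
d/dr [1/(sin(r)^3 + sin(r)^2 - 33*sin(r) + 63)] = -(3*sin(r) + 11)*cos(r)/((sin(r) - 3)^3*(sin(r) + 7)^2)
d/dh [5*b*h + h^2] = 5*b + 2*h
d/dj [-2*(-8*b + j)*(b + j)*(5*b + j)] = 86*b^2 + 8*b*j - 6*j^2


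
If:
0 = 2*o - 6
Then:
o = 3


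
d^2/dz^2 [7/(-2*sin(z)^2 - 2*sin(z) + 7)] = 14*(8*sin(z)^4 + 6*sin(z)^3 + 18*sin(z)^2 - 5*sin(z) - 18)/(2*sin(z) - cos(2*z) - 6)^3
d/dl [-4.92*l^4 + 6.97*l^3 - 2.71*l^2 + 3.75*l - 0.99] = -19.68*l^3 + 20.91*l^2 - 5.42*l + 3.75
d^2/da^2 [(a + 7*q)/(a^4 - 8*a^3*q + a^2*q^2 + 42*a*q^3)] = 2*(a*(a^3 - 8*a^2*q + a*q^2 + 42*q^3)*(-4*a^3 + 24*a^2*q - 2*a*q^2 - 42*q^3 - (a + 7*q)*(6*a^2 - 24*a*q + q^2)) + 4*(a + 7*q)*(2*a^3 - 12*a^2*q + a*q^2 + 21*q^3)^2)/(a^3*(a^3 - 8*a^2*q + a*q^2 + 42*q^3)^3)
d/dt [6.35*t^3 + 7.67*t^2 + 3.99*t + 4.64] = 19.05*t^2 + 15.34*t + 3.99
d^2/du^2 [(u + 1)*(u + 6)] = 2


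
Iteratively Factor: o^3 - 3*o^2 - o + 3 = (o + 1)*(o^2 - 4*o + 3) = (o - 3)*(o + 1)*(o - 1)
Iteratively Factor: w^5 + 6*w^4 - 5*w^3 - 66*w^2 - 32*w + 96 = (w + 4)*(w^4 + 2*w^3 - 13*w^2 - 14*w + 24) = (w + 2)*(w + 4)*(w^3 - 13*w + 12) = (w + 2)*(w + 4)^2*(w^2 - 4*w + 3) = (w - 1)*(w + 2)*(w + 4)^2*(w - 3)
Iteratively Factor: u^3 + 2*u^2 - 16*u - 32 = (u + 2)*(u^2 - 16) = (u + 2)*(u + 4)*(u - 4)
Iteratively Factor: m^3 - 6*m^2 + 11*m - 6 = (m - 3)*(m^2 - 3*m + 2) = (m - 3)*(m - 1)*(m - 2)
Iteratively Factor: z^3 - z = (z - 1)*(z^2 + z) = (z - 1)*(z + 1)*(z)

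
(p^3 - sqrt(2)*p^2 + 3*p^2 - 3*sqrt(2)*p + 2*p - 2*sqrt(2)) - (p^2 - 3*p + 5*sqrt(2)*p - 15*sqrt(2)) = p^3 - sqrt(2)*p^2 + 2*p^2 - 8*sqrt(2)*p + 5*p + 13*sqrt(2)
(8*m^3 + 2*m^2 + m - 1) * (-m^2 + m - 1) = -8*m^5 + 6*m^4 - 7*m^3 - 2*m + 1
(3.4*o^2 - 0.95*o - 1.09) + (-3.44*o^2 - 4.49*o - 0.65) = -0.04*o^2 - 5.44*o - 1.74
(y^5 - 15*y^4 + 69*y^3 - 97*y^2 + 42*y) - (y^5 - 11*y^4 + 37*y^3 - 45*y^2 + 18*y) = -4*y^4 + 32*y^3 - 52*y^2 + 24*y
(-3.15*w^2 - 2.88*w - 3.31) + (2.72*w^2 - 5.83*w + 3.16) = -0.43*w^2 - 8.71*w - 0.15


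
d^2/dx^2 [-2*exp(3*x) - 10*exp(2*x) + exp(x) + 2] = (-18*exp(2*x) - 40*exp(x) + 1)*exp(x)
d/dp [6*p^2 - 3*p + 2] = 12*p - 3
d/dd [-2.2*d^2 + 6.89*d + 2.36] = 6.89 - 4.4*d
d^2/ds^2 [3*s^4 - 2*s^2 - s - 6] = 36*s^2 - 4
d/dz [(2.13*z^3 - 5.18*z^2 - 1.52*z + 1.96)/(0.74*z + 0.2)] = (3.1524*z^3 - 2.5552*z^2 - 2.072*z - 1.7544)/(0.5476*z^2 + 0.296*z + 0.04)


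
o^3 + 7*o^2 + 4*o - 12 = (o - 1)*(o + 2)*(o + 6)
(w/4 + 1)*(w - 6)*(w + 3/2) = w^3/4 - w^2/8 - 27*w/4 - 9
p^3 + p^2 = p^2*(p + 1)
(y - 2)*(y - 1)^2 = y^3 - 4*y^2 + 5*y - 2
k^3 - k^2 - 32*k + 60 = (k - 5)*(k - 2)*(k + 6)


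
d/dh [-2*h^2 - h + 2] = -4*h - 1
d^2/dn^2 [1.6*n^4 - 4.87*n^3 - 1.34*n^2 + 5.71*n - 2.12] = 19.2*n^2 - 29.22*n - 2.68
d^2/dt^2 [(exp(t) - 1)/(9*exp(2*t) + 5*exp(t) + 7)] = (81*exp(4*t) - 369*exp(3*t) - 513*exp(2*t) + 192*exp(t) + 84)*exp(t)/(729*exp(6*t) + 1215*exp(5*t) + 2376*exp(4*t) + 2015*exp(3*t) + 1848*exp(2*t) + 735*exp(t) + 343)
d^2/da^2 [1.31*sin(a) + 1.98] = -1.31*sin(a)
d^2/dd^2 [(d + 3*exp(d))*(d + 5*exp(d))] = 8*d*exp(d) + 60*exp(2*d) + 16*exp(d) + 2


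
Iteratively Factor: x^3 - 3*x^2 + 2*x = (x - 2)*(x^2 - x) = x*(x - 2)*(x - 1)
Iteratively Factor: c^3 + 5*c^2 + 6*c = (c + 3)*(c^2 + 2*c) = c*(c + 3)*(c + 2)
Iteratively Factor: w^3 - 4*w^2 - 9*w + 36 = (w + 3)*(w^2 - 7*w + 12) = (w - 4)*(w + 3)*(w - 3)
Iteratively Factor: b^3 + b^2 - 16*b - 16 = (b + 4)*(b^2 - 3*b - 4) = (b - 4)*(b + 4)*(b + 1)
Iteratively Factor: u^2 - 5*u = (u - 5)*(u)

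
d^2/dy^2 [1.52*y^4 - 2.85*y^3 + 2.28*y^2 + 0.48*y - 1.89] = 18.24*y^2 - 17.1*y + 4.56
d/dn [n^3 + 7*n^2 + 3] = n*(3*n + 14)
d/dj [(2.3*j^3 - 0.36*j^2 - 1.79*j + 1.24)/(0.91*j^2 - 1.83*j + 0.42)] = (2.093*j^4 - 8.418*j^3 + 5.1857*j^2 - 2.5592*j + 1.5174)/(0.8281*j^4 - 3.3306*j^3 + 4.1133*j^2 - 1.5372*j + 0.1764)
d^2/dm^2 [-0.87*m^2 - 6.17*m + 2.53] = -1.74000000000000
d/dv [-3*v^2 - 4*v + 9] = -6*v - 4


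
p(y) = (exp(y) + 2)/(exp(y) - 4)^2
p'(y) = exp(y)/(exp(y) - 4)^2 - 2*(exp(y) + 2)*exp(y)/(exp(y) - 4)^3 = (-exp(y) - 8)*exp(y)/(exp(y) - 4)^3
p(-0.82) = 0.19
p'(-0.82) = 0.08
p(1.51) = 23.52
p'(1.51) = -388.02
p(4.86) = 0.01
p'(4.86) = -0.01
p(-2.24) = 0.14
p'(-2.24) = 0.01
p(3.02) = 0.08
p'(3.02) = -0.13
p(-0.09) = 0.31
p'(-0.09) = 0.28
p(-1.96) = 0.14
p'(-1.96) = 0.02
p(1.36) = 547.17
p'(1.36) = 41435.48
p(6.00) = 0.00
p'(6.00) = 0.00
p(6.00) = 0.00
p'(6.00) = 0.00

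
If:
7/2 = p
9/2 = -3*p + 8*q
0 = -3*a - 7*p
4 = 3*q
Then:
No Solution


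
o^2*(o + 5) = o^3 + 5*o^2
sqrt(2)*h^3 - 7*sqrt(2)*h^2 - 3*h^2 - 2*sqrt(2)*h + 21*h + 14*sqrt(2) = (h - 7)*(h - 2*sqrt(2))*(sqrt(2)*h + 1)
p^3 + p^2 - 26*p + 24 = (p - 4)*(p - 1)*(p + 6)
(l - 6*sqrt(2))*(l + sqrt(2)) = l^2 - 5*sqrt(2)*l - 12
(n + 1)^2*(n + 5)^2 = n^4 + 12*n^3 + 46*n^2 + 60*n + 25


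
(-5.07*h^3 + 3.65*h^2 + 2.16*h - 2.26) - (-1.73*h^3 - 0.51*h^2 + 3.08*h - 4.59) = -3.34*h^3 + 4.16*h^2 - 0.92*h + 2.33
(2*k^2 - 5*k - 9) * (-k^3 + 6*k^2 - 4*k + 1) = -2*k^5 + 17*k^4 - 29*k^3 - 32*k^2 + 31*k - 9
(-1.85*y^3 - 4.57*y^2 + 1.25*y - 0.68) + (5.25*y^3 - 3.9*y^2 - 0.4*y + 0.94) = 3.4*y^3 - 8.47*y^2 + 0.85*y + 0.26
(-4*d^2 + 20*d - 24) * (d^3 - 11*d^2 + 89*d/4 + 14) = -4*d^5 + 64*d^4 - 333*d^3 + 653*d^2 - 254*d - 336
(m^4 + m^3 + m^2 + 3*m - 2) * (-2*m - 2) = -2*m^5 - 4*m^4 - 4*m^3 - 8*m^2 - 2*m + 4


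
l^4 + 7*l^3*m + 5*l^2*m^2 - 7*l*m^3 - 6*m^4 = (l - m)*(l + m)^2*(l + 6*m)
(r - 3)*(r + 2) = r^2 - r - 6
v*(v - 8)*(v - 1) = v^3 - 9*v^2 + 8*v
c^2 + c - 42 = (c - 6)*(c + 7)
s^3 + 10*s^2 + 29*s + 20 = (s + 1)*(s + 4)*(s + 5)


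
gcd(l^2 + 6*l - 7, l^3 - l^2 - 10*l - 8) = 1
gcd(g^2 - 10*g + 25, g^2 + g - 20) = 1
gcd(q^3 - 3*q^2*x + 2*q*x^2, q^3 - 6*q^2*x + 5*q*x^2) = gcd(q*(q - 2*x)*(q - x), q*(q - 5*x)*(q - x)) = -q^2 + q*x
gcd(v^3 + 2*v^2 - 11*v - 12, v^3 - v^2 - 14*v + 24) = v^2 + v - 12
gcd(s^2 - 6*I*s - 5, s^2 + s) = 1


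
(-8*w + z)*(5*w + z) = -40*w^2 - 3*w*z + z^2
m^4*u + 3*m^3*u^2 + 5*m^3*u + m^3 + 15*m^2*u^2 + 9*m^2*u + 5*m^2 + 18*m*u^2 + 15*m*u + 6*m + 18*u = (m + 2)*(m + 3)*(m + 3*u)*(m*u + 1)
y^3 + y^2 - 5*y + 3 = (y - 1)^2*(y + 3)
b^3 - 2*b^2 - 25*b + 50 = (b - 5)*(b - 2)*(b + 5)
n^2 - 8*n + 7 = (n - 7)*(n - 1)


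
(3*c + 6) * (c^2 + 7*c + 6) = 3*c^3 + 27*c^2 + 60*c + 36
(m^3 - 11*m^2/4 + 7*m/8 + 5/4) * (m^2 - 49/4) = m^5 - 11*m^4/4 - 91*m^3/8 + 559*m^2/16 - 343*m/32 - 245/16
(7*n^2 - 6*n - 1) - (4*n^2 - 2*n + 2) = 3*n^2 - 4*n - 3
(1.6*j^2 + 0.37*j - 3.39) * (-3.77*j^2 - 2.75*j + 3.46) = -6.032*j^4 - 5.7949*j^3 + 17.2988*j^2 + 10.6027*j - 11.7294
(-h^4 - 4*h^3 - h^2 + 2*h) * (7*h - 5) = -7*h^5 - 23*h^4 + 13*h^3 + 19*h^2 - 10*h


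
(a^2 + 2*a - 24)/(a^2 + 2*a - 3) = (a^2 + 2*a - 24)/(a^2 + 2*a - 3)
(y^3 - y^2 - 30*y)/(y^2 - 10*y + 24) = y*(y + 5)/(y - 4)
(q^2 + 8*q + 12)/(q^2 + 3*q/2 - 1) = 2*(q + 6)/(2*q - 1)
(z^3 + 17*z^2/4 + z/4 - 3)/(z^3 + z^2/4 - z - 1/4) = (4*z^2 + 13*z - 12)/(4*z^2 - 3*z - 1)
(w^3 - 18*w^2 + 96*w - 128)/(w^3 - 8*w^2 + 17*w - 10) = (w^2 - 16*w + 64)/(w^2 - 6*w + 5)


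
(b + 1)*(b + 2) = b^2 + 3*b + 2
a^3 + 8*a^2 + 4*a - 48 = (a - 2)*(a + 4)*(a + 6)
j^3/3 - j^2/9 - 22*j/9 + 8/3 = (j/3 + 1)*(j - 2)*(j - 4/3)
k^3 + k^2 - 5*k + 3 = (k - 1)^2*(k + 3)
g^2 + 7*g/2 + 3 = (g + 3/2)*(g + 2)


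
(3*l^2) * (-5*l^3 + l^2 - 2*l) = -15*l^5 + 3*l^4 - 6*l^3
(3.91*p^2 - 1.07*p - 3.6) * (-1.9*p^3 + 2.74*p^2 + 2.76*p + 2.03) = -7.429*p^5 + 12.7464*p^4 + 14.6998*p^3 - 4.8799*p^2 - 12.1081*p - 7.308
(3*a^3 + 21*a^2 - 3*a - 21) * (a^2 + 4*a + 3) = 3*a^5 + 33*a^4 + 90*a^3 + 30*a^2 - 93*a - 63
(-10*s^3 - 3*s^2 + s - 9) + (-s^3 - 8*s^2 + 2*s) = -11*s^3 - 11*s^2 + 3*s - 9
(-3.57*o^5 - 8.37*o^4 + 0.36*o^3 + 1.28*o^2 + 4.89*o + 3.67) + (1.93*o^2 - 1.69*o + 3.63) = -3.57*o^5 - 8.37*o^4 + 0.36*o^3 + 3.21*o^2 + 3.2*o + 7.3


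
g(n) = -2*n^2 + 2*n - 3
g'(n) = 2 - 4*n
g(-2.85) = -24.94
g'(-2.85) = 13.40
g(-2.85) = -24.94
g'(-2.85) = 13.40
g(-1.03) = -7.18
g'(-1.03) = 6.12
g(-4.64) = -55.34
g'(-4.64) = 20.56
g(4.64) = -36.78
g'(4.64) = -16.56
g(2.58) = -11.15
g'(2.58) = -8.32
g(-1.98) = -14.80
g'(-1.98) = 9.92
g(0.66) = -2.55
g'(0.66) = -0.64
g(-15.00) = -483.00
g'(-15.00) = 62.00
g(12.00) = -267.00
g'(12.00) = -46.00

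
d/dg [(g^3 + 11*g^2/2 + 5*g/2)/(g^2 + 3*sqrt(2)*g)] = (2*g^2 + 12*sqrt(2)*g - 5 + 33*sqrt(2))/(2*(g^2 + 6*sqrt(2)*g + 18))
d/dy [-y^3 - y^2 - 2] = y*(-3*y - 2)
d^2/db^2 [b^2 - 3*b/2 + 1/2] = 2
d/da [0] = 0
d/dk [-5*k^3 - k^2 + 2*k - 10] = -15*k^2 - 2*k + 2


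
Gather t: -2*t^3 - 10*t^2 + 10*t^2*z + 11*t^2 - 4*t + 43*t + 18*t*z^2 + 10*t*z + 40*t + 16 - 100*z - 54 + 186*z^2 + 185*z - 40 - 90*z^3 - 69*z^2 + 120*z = -2*t^3 + t^2*(10*z + 1) + t*(18*z^2 + 10*z + 79) - 90*z^3 + 117*z^2 + 205*z - 78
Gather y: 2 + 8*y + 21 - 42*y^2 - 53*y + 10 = -42*y^2 - 45*y + 33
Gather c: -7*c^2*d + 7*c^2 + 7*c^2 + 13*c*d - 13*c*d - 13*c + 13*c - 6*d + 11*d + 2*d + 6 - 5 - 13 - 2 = c^2*(14 - 7*d) + 7*d - 14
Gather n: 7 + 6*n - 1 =6*n + 6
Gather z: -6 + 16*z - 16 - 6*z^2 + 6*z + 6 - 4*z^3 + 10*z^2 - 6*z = -4*z^3 + 4*z^2 + 16*z - 16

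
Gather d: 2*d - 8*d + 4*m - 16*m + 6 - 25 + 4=-6*d - 12*m - 15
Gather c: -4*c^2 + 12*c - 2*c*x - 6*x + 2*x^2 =-4*c^2 + c*(12 - 2*x) + 2*x^2 - 6*x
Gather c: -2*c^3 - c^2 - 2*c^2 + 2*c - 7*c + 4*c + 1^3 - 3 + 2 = -2*c^3 - 3*c^2 - c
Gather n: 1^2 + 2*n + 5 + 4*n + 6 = 6*n + 12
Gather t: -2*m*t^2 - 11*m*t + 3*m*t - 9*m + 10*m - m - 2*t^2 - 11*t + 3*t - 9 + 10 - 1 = t^2*(-2*m - 2) + t*(-8*m - 8)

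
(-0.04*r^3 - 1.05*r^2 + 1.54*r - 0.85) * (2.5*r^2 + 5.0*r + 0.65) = -0.1*r^5 - 2.825*r^4 - 1.426*r^3 + 4.8925*r^2 - 3.249*r - 0.5525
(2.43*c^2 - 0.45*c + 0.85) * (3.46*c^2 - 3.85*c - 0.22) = 8.4078*c^4 - 10.9125*c^3 + 4.1389*c^2 - 3.1735*c - 0.187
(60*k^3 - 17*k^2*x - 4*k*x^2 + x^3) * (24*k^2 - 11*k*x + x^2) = 1440*k^5 - 1068*k^4*x + 151*k^3*x^2 + 51*k^2*x^3 - 15*k*x^4 + x^5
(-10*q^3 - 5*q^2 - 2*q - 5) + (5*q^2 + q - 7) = -10*q^3 - q - 12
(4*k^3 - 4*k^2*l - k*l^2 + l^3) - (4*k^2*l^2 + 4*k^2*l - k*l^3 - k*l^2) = 4*k^3 - 4*k^2*l^2 - 8*k^2*l + k*l^3 + l^3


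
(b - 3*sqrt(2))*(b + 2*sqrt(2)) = b^2 - sqrt(2)*b - 12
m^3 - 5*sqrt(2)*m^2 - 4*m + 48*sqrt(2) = (m - 4*sqrt(2))*(m - 3*sqrt(2))*(m + 2*sqrt(2))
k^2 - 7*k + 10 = (k - 5)*(k - 2)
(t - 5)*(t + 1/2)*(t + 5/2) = t^3 - 2*t^2 - 55*t/4 - 25/4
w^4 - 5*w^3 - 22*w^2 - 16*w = w*(w - 8)*(w + 1)*(w + 2)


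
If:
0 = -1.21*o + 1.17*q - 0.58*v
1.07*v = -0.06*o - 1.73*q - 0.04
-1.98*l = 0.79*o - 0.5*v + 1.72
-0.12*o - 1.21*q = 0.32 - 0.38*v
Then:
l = -0.70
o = -0.27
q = -0.16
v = 0.24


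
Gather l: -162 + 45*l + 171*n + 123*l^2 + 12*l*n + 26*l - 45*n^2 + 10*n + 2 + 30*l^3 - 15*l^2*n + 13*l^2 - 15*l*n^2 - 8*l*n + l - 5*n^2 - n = 30*l^3 + l^2*(136 - 15*n) + l*(-15*n^2 + 4*n + 72) - 50*n^2 + 180*n - 160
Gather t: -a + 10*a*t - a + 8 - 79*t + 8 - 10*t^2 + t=-2*a - 10*t^2 + t*(10*a - 78) + 16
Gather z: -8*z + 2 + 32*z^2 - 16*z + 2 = 32*z^2 - 24*z + 4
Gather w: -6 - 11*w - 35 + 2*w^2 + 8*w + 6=2*w^2 - 3*w - 35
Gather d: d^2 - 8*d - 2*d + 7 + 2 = d^2 - 10*d + 9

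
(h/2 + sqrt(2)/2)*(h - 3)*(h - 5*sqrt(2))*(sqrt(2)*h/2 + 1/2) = sqrt(2)*h^4/4 - 7*h^3/4 - 3*sqrt(2)*h^3/4 - 7*sqrt(2)*h^2/2 + 21*h^2/4 - 5*h/2 + 21*sqrt(2)*h/2 + 15/2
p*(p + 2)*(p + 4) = p^3 + 6*p^2 + 8*p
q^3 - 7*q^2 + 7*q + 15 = (q - 5)*(q - 3)*(q + 1)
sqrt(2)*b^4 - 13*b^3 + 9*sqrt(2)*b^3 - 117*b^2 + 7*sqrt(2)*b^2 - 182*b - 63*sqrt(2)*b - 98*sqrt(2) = (b + 2)*(b + 7)*(b - 7*sqrt(2))*(sqrt(2)*b + 1)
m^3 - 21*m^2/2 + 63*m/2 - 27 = (m - 6)*(m - 3)*(m - 3/2)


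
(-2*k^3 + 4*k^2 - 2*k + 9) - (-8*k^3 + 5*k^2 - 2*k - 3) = 6*k^3 - k^2 + 12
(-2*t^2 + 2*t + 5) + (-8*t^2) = -10*t^2 + 2*t + 5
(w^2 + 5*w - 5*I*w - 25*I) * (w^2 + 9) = w^4 + 5*w^3 - 5*I*w^3 + 9*w^2 - 25*I*w^2 + 45*w - 45*I*w - 225*I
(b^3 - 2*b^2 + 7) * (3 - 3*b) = -3*b^4 + 9*b^3 - 6*b^2 - 21*b + 21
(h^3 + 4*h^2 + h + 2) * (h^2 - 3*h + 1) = h^5 + h^4 - 10*h^3 + 3*h^2 - 5*h + 2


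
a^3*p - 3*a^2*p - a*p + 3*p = (a - 3)*(a - 1)*(a*p + p)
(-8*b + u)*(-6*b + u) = 48*b^2 - 14*b*u + u^2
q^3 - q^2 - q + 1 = (q - 1)^2*(q + 1)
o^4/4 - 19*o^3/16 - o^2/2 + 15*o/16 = o*(o/4 + 1/4)*(o - 5)*(o - 3/4)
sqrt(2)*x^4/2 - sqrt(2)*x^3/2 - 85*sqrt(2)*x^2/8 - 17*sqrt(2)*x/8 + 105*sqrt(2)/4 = (x - 5)*(x - 3/2)*(x + 7/2)*(sqrt(2)*x/2 + sqrt(2))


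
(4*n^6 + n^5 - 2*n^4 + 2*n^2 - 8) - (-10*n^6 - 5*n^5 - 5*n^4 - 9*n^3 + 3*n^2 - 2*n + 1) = 14*n^6 + 6*n^5 + 3*n^4 + 9*n^3 - n^2 + 2*n - 9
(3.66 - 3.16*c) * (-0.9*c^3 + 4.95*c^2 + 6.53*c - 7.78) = 2.844*c^4 - 18.936*c^3 - 2.5178*c^2 + 48.4846*c - 28.4748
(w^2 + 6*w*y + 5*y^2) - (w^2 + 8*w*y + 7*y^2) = -2*w*y - 2*y^2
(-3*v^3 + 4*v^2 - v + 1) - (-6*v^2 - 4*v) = -3*v^3 + 10*v^2 + 3*v + 1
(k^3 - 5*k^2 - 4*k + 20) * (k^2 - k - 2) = k^5 - 6*k^4 - k^3 + 34*k^2 - 12*k - 40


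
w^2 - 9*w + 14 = (w - 7)*(w - 2)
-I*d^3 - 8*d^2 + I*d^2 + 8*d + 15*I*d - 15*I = (d - 5*I)*(d - 3*I)*(-I*d + I)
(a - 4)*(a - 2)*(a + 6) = a^3 - 28*a + 48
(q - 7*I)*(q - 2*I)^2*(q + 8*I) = q^4 - 3*I*q^3 + 56*q^2 - 228*I*q - 224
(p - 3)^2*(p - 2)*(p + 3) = p^4 - 5*p^3 - 3*p^2 + 45*p - 54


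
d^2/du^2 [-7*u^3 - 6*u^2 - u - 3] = -42*u - 12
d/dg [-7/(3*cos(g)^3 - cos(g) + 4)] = 7*(1 - 9*cos(g)^2)*sin(g)/(3*cos(g)^3 - cos(g) + 4)^2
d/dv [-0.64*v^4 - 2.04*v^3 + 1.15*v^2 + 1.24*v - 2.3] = -2.56*v^3 - 6.12*v^2 + 2.3*v + 1.24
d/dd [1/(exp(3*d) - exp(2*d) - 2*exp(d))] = (-3*exp(2*d) + 2*exp(d) + 2)*exp(-d)/(-exp(2*d) + exp(d) + 2)^2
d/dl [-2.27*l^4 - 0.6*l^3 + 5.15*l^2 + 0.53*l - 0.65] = -9.08*l^3 - 1.8*l^2 + 10.3*l + 0.53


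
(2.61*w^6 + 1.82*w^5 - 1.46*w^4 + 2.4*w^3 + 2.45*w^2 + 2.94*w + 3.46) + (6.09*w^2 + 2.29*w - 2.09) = 2.61*w^6 + 1.82*w^5 - 1.46*w^4 + 2.4*w^3 + 8.54*w^2 + 5.23*w + 1.37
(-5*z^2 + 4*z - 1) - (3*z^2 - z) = -8*z^2 + 5*z - 1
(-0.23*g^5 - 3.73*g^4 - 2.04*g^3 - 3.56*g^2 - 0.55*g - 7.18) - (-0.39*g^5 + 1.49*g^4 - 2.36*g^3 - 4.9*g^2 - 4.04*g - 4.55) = 0.16*g^5 - 5.22*g^4 + 0.32*g^3 + 1.34*g^2 + 3.49*g - 2.63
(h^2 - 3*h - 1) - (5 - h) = h^2 - 2*h - 6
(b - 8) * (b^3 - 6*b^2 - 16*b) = b^4 - 14*b^3 + 32*b^2 + 128*b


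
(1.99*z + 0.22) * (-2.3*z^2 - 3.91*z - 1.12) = -4.577*z^3 - 8.2869*z^2 - 3.089*z - 0.2464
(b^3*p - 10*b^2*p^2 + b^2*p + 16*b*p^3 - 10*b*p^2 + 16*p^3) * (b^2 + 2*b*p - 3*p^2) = b^5*p - 8*b^4*p^2 + b^4*p - 7*b^3*p^3 - 8*b^3*p^2 + 62*b^2*p^4 - 7*b^2*p^3 - 48*b*p^5 + 62*b*p^4 - 48*p^5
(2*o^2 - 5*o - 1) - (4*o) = 2*o^2 - 9*o - 1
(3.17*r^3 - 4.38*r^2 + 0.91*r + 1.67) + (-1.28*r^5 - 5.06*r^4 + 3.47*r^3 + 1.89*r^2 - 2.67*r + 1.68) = -1.28*r^5 - 5.06*r^4 + 6.64*r^3 - 2.49*r^2 - 1.76*r + 3.35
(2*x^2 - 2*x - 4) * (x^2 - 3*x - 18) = 2*x^4 - 8*x^3 - 34*x^2 + 48*x + 72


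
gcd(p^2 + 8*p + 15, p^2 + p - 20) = p + 5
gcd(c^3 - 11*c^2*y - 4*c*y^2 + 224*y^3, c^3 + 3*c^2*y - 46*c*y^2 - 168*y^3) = -c^2 + 3*c*y + 28*y^2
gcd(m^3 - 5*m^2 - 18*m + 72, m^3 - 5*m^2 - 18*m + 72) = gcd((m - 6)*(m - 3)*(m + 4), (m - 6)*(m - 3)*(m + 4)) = m^3 - 5*m^2 - 18*m + 72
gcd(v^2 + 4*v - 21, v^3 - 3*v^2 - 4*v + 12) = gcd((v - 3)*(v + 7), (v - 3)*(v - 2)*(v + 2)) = v - 3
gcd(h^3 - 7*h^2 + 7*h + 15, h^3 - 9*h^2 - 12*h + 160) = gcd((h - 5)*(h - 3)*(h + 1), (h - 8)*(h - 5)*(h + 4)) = h - 5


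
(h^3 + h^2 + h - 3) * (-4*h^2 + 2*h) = -4*h^5 - 2*h^4 - 2*h^3 + 14*h^2 - 6*h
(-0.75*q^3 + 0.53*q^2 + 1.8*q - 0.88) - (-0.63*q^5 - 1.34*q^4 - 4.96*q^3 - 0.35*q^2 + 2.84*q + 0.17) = 0.63*q^5 + 1.34*q^4 + 4.21*q^3 + 0.88*q^2 - 1.04*q - 1.05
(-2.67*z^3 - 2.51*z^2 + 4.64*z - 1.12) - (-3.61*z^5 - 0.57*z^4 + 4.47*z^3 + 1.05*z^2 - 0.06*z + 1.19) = 3.61*z^5 + 0.57*z^4 - 7.14*z^3 - 3.56*z^2 + 4.7*z - 2.31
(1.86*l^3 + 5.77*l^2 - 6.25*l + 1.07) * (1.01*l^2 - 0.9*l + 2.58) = 1.8786*l^5 + 4.1537*l^4 - 6.7067*l^3 + 21.5923*l^2 - 17.088*l + 2.7606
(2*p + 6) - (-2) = 2*p + 8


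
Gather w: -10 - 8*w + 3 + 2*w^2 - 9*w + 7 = 2*w^2 - 17*w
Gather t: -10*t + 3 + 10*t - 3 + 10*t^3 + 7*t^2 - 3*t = 10*t^3 + 7*t^2 - 3*t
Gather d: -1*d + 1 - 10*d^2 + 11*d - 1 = -10*d^2 + 10*d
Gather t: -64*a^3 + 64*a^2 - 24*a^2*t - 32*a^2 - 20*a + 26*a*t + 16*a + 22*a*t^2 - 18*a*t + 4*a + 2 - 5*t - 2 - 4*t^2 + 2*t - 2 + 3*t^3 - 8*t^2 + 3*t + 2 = -64*a^3 + 32*a^2 + 3*t^3 + t^2*(22*a - 12) + t*(-24*a^2 + 8*a)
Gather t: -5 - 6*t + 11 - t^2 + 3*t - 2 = -t^2 - 3*t + 4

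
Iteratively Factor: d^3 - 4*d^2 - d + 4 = (d - 4)*(d^2 - 1) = (d - 4)*(d + 1)*(d - 1)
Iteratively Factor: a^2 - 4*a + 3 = (a - 3)*(a - 1)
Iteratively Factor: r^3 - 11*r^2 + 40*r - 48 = (r - 4)*(r^2 - 7*r + 12) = (r - 4)*(r - 3)*(r - 4)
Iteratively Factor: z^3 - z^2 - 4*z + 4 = (z - 2)*(z^2 + z - 2) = (z - 2)*(z - 1)*(z + 2)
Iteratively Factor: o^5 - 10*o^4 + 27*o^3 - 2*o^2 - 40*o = (o + 1)*(o^4 - 11*o^3 + 38*o^2 - 40*o) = (o - 5)*(o + 1)*(o^3 - 6*o^2 + 8*o) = o*(o - 5)*(o + 1)*(o^2 - 6*o + 8) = o*(o - 5)*(o - 4)*(o + 1)*(o - 2)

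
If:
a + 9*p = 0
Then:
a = -9*p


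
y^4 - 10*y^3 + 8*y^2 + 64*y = y*(y - 8)*(y - 4)*(y + 2)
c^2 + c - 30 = (c - 5)*(c + 6)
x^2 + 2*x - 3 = (x - 1)*(x + 3)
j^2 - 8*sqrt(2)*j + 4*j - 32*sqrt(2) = (j + 4)*(j - 8*sqrt(2))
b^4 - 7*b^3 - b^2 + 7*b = b*(b - 7)*(b - 1)*(b + 1)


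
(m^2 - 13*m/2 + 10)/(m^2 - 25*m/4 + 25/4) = 2*(2*m^2 - 13*m + 20)/(4*m^2 - 25*m + 25)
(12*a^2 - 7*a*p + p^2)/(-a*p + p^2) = (-12*a^2 + 7*a*p - p^2)/(p*(a - p))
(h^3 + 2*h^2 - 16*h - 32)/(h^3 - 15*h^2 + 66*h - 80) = (h^3 + 2*h^2 - 16*h - 32)/(h^3 - 15*h^2 + 66*h - 80)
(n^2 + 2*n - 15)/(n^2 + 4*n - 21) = (n + 5)/(n + 7)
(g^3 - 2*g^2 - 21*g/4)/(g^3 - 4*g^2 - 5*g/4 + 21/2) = g/(g - 2)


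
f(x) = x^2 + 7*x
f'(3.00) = 13.00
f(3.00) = 30.00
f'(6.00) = 19.00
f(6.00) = 78.00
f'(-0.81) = 5.38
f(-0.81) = -5.01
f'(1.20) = 9.40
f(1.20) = 9.84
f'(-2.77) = 1.46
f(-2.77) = -11.72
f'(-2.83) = 1.34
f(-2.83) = -11.80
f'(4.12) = 15.24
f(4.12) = 45.81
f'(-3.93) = -0.86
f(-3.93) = -12.07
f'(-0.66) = 5.68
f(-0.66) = -4.18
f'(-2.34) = 2.32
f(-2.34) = -10.90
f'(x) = 2*x + 7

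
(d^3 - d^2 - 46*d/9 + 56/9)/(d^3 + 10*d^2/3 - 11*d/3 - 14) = (d - 4/3)/(d + 3)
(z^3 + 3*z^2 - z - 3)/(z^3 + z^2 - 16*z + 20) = (z^3 + 3*z^2 - z - 3)/(z^3 + z^2 - 16*z + 20)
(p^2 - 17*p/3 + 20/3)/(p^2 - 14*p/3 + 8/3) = (3*p - 5)/(3*p - 2)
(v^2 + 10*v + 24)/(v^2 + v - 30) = (v + 4)/(v - 5)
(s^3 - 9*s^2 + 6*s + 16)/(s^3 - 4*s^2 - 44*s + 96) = (s + 1)/(s + 6)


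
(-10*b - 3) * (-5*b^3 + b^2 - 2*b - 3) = 50*b^4 + 5*b^3 + 17*b^2 + 36*b + 9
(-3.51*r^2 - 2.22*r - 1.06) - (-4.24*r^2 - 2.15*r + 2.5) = 0.73*r^2 - 0.0700000000000003*r - 3.56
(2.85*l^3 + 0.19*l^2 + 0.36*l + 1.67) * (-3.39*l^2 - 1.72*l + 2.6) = -9.6615*l^5 - 5.5461*l^4 + 5.8628*l^3 - 5.7865*l^2 - 1.9364*l + 4.342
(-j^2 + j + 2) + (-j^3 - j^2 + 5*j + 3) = -j^3 - 2*j^2 + 6*j + 5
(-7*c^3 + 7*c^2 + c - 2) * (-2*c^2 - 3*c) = 14*c^5 + 7*c^4 - 23*c^3 + c^2 + 6*c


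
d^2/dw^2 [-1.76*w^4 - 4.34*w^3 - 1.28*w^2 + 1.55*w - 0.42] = -21.12*w^2 - 26.04*w - 2.56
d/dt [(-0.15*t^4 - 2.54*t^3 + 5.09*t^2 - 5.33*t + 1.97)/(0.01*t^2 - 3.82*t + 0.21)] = (-0.003*t^5 + 1.6936*t^4 + 19.2796*t^3 - 20.9907*t^2 + 2.0984*t + 6.4061)/(0.0001*t^4 - 0.0764*t^3 + 14.5966*t^2 - 1.6044*t + 0.0441)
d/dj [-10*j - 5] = -10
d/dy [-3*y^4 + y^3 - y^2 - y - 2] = -12*y^3 + 3*y^2 - 2*y - 1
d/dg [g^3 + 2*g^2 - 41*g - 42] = 3*g^2 + 4*g - 41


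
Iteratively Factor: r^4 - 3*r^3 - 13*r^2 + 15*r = (r + 3)*(r^3 - 6*r^2 + 5*r) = (r - 5)*(r + 3)*(r^2 - r) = (r - 5)*(r - 1)*(r + 3)*(r)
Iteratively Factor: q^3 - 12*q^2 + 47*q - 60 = (q - 5)*(q^2 - 7*q + 12) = (q - 5)*(q - 4)*(q - 3)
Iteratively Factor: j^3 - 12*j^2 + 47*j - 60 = (j - 4)*(j^2 - 8*j + 15) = (j - 5)*(j - 4)*(j - 3)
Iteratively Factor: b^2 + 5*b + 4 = (b + 4)*(b + 1)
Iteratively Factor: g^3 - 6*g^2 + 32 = (g - 4)*(g^2 - 2*g - 8) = (g - 4)^2*(g + 2)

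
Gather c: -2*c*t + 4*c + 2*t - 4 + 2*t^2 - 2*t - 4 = c*(4 - 2*t) + 2*t^2 - 8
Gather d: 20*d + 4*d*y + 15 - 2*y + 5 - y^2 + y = d*(4*y + 20) - y^2 - y + 20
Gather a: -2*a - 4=-2*a - 4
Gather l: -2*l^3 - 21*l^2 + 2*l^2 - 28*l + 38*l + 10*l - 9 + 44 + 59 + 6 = -2*l^3 - 19*l^2 + 20*l + 100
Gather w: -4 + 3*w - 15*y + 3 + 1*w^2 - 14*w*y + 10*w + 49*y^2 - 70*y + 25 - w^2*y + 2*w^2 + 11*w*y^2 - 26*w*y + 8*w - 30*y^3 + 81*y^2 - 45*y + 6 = w^2*(3 - y) + w*(11*y^2 - 40*y + 21) - 30*y^3 + 130*y^2 - 130*y + 30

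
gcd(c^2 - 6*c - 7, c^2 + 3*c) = 1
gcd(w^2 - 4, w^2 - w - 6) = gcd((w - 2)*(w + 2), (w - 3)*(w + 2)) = w + 2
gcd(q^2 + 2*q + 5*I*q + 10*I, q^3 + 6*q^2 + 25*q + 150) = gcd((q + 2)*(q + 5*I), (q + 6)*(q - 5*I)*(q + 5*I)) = q + 5*I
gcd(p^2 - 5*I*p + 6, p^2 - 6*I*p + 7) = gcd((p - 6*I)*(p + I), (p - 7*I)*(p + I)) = p + I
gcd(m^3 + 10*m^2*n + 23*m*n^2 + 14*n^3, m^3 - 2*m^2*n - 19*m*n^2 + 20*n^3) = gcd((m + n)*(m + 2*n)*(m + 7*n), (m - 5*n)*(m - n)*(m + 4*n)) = 1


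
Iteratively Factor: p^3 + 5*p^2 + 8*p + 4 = (p + 2)*(p^2 + 3*p + 2) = (p + 1)*(p + 2)*(p + 2)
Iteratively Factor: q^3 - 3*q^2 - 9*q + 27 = (q + 3)*(q^2 - 6*q + 9) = (q - 3)*(q + 3)*(q - 3)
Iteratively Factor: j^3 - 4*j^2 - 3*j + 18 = (j + 2)*(j^2 - 6*j + 9) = (j - 3)*(j + 2)*(j - 3)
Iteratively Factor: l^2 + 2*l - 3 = (l + 3)*(l - 1)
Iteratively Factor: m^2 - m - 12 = (m - 4)*(m + 3)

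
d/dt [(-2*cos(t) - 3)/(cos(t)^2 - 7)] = 2*(sin(t)^2 - 3*cos(t) - 8)*sin(t)/(cos(t)^2 - 7)^2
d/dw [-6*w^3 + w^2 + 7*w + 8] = -18*w^2 + 2*w + 7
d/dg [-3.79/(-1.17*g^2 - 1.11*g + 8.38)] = (-8.8686*g - 4.2069)/(1.17*g^2 + 1.11*g - 8.38)^2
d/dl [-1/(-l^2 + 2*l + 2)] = 2*(1 - l)/(-l^2 + 2*l + 2)^2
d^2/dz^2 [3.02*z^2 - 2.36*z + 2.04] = 6.04000000000000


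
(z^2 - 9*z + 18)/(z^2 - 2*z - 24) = (z - 3)/(z + 4)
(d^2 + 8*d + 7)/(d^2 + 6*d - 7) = (d + 1)/(d - 1)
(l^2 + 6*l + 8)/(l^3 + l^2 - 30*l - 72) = (l + 2)/(l^2 - 3*l - 18)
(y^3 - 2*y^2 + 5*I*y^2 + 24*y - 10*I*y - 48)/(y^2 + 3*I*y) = (y^3 + y^2*(-2 + 5*I) + 2*y*(12 - 5*I) - 48)/(y*(y + 3*I))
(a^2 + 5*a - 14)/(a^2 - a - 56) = (a - 2)/(a - 8)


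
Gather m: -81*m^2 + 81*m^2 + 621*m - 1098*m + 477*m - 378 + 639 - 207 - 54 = 0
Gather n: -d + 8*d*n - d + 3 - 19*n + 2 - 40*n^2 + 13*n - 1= -2*d - 40*n^2 + n*(8*d - 6) + 4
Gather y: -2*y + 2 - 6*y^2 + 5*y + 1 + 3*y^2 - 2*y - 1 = -3*y^2 + y + 2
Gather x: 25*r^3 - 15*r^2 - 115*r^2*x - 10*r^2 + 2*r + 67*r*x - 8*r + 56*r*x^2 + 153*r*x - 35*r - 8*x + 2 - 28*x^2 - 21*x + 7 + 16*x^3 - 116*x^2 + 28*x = 25*r^3 - 25*r^2 - 41*r + 16*x^3 + x^2*(56*r - 144) + x*(-115*r^2 + 220*r - 1) + 9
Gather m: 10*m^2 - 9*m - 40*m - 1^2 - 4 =10*m^2 - 49*m - 5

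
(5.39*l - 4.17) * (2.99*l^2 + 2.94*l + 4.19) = 16.1161*l^3 + 3.3783*l^2 + 10.3243*l - 17.4723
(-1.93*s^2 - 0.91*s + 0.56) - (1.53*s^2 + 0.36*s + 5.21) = -3.46*s^2 - 1.27*s - 4.65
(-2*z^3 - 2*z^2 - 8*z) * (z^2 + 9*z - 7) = -2*z^5 - 20*z^4 - 12*z^3 - 58*z^2 + 56*z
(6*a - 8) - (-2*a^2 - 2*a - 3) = 2*a^2 + 8*a - 5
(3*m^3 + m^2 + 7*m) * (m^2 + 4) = 3*m^5 + m^4 + 19*m^3 + 4*m^2 + 28*m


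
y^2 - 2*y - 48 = (y - 8)*(y + 6)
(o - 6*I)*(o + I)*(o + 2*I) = o^3 - 3*I*o^2 + 16*o + 12*I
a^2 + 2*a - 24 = (a - 4)*(a + 6)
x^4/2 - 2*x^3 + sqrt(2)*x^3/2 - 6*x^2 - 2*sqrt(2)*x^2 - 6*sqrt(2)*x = x*(x/2 + sqrt(2)/2)*(x - 6)*(x + 2)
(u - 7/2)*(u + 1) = u^2 - 5*u/2 - 7/2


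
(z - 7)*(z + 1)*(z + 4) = z^3 - 2*z^2 - 31*z - 28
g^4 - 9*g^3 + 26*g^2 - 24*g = g*(g - 4)*(g - 3)*(g - 2)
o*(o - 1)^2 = o^3 - 2*o^2 + o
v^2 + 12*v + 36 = (v + 6)^2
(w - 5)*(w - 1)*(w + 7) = w^3 + w^2 - 37*w + 35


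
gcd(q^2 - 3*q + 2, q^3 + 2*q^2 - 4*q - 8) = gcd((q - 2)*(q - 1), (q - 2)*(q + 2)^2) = q - 2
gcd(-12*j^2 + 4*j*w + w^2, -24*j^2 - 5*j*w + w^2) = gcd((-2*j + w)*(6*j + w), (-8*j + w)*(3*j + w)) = 1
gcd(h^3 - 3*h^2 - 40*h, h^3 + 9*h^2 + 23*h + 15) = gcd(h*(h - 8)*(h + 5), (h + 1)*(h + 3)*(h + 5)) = h + 5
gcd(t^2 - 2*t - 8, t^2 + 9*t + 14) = t + 2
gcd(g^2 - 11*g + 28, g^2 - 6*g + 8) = g - 4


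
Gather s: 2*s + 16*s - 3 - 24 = 18*s - 27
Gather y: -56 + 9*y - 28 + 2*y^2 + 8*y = 2*y^2 + 17*y - 84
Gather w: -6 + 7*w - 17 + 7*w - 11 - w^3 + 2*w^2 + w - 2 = -w^3 + 2*w^2 + 15*w - 36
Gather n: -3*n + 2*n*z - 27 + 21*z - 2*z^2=n*(2*z - 3) - 2*z^2 + 21*z - 27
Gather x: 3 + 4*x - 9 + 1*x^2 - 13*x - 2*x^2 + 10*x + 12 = -x^2 + x + 6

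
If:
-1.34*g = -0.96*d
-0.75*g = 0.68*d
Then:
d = 0.00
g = 0.00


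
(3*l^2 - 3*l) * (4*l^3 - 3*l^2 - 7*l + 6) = 12*l^5 - 21*l^4 - 12*l^3 + 39*l^2 - 18*l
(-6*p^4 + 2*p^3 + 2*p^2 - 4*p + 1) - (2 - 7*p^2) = -6*p^4 + 2*p^3 + 9*p^2 - 4*p - 1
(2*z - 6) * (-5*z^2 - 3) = -10*z^3 + 30*z^2 - 6*z + 18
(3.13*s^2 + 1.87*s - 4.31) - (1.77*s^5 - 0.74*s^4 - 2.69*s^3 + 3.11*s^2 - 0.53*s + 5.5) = -1.77*s^5 + 0.74*s^4 + 2.69*s^3 + 0.02*s^2 + 2.4*s - 9.81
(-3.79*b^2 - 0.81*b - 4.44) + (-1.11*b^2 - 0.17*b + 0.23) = -4.9*b^2 - 0.98*b - 4.21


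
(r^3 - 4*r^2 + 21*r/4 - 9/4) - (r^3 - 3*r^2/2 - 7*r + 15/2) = -5*r^2/2 + 49*r/4 - 39/4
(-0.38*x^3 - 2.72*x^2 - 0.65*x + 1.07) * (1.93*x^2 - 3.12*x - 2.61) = -0.7334*x^5 - 4.064*x^4 + 8.2237*x^3 + 11.1923*x^2 - 1.6419*x - 2.7927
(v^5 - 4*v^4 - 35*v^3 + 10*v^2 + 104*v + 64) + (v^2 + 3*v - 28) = v^5 - 4*v^4 - 35*v^3 + 11*v^2 + 107*v + 36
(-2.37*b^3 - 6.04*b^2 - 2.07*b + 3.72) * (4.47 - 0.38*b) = 0.9006*b^4 - 8.2987*b^3 - 26.2122*b^2 - 10.6665*b + 16.6284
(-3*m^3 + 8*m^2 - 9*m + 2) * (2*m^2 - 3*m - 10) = -6*m^5 + 25*m^4 - 12*m^3 - 49*m^2 + 84*m - 20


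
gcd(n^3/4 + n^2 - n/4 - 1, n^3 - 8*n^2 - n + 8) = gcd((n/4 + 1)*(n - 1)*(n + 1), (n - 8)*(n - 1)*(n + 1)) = n^2 - 1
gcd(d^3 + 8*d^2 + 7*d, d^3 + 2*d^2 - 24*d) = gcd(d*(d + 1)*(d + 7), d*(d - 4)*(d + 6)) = d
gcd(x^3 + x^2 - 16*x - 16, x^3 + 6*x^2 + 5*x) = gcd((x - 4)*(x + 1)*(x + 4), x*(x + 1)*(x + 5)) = x + 1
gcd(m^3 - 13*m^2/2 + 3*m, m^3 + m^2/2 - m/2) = m^2 - m/2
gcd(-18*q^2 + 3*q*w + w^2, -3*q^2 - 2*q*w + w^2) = 3*q - w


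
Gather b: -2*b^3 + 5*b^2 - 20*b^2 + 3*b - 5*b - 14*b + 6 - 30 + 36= -2*b^3 - 15*b^2 - 16*b + 12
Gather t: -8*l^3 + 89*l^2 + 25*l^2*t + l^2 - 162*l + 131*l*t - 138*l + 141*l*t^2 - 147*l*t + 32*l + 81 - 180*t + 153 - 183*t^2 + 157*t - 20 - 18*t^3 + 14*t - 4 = -8*l^3 + 90*l^2 - 268*l - 18*t^3 + t^2*(141*l - 183) + t*(25*l^2 - 16*l - 9) + 210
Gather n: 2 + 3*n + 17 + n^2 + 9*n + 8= n^2 + 12*n + 27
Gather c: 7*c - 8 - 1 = 7*c - 9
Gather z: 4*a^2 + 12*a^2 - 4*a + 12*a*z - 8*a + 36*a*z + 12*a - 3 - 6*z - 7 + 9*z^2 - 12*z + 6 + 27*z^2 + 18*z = 16*a^2 + 48*a*z + 36*z^2 - 4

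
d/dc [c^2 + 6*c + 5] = 2*c + 6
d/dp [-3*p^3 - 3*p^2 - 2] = 3*p*(-3*p - 2)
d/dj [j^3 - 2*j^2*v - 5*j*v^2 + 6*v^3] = 3*j^2 - 4*j*v - 5*v^2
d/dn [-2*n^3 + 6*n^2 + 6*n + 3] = -6*n^2 + 12*n + 6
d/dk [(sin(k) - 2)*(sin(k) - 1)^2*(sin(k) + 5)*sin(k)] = (5*sin(k)^4 + 4*sin(k)^3 - 45*sin(k)^2 + 46*sin(k) - 10)*cos(k)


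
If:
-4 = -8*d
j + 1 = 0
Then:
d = 1/2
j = -1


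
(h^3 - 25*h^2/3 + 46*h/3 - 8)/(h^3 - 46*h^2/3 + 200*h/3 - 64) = (h - 1)/(h - 8)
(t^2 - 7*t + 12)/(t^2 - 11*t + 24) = (t - 4)/(t - 8)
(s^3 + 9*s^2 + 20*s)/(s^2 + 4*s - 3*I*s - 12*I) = s*(s + 5)/(s - 3*I)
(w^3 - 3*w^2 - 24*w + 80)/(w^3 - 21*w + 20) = (w - 4)/(w - 1)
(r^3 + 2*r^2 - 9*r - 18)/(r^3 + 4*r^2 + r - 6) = (r - 3)/(r - 1)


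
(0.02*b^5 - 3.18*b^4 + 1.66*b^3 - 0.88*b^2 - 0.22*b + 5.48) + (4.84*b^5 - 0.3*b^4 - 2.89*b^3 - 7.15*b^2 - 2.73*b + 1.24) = 4.86*b^5 - 3.48*b^4 - 1.23*b^3 - 8.03*b^2 - 2.95*b + 6.72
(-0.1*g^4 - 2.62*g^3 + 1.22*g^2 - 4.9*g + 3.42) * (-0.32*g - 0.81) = 0.032*g^5 + 0.9194*g^4 + 1.7318*g^3 + 0.5798*g^2 + 2.8746*g - 2.7702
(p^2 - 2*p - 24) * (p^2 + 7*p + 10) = p^4 + 5*p^3 - 28*p^2 - 188*p - 240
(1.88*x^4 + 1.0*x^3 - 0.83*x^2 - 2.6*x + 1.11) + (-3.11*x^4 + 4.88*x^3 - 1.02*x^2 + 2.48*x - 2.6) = -1.23*x^4 + 5.88*x^3 - 1.85*x^2 - 0.12*x - 1.49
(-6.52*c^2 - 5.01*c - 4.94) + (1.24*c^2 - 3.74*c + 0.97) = -5.28*c^2 - 8.75*c - 3.97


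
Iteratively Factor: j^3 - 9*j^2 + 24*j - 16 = (j - 4)*(j^2 - 5*j + 4) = (j - 4)^2*(j - 1)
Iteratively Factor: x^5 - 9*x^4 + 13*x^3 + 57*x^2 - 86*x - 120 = (x - 4)*(x^4 - 5*x^3 - 7*x^2 + 29*x + 30) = (x - 4)*(x + 2)*(x^3 - 7*x^2 + 7*x + 15) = (x - 4)*(x + 1)*(x + 2)*(x^2 - 8*x + 15) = (x - 5)*(x - 4)*(x + 1)*(x + 2)*(x - 3)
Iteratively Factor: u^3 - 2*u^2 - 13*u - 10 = (u + 1)*(u^2 - 3*u - 10) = (u + 1)*(u + 2)*(u - 5)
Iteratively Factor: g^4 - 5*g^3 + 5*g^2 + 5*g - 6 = (g - 1)*(g^3 - 4*g^2 + g + 6) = (g - 3)*(g - 1)*(g^2 - g - 2) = (g - 3)*(g - 2)*(g - 1)*(g + 1)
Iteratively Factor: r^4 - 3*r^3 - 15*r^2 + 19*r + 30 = (r + 1)*(r^3 - 4*r^2 - 11*r + 30) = (r - 2)*(r + 1)*(r^2 - 2*r - 15) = (r - 2)*(r + 1)*(r + 3)*(r - 5)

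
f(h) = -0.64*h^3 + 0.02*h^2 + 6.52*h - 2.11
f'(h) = -1.92*h^2 + 0.04*h + 6.52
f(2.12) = 5.70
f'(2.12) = -2.02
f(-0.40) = -4.67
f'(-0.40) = 6.20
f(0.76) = 2.58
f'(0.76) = 5.44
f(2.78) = 2.42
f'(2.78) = -8.21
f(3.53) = -7.00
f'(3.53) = -17.26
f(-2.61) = -7.61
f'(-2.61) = -6.66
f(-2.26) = -9.36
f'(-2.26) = -3.38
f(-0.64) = -6.11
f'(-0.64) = 5.71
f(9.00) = -408.37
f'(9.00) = -148.64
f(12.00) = -1026.91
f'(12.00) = -269.48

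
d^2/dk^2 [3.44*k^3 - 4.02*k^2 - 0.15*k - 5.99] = 20.64*k - 8.04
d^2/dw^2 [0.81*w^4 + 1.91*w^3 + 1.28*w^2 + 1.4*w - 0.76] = 9.72*w^2 + 11.46*w + 2.56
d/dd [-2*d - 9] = -2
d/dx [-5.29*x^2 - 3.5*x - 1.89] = -10.58*x - 3.5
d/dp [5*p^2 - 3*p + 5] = 10*p - 3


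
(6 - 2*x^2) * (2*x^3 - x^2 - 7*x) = -4*x^5 + 2*x^4 + 26*x^3 - 6*x^2 - 42*x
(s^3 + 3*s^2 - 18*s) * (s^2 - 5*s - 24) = s^5 - 2*s^4 - 57*s^3 + 18*s^2 + 432*s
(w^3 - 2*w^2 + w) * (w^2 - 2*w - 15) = w^5 - 4*w^4 - 10*w^3 + 28*w^2 - 15*w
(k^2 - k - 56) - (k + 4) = k^2 - 2*k - 60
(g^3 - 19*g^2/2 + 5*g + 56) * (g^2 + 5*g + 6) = g^5 - 9*g^4/2 - 73*g^3/2 + 24*g^2 + 310*g + 336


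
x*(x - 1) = x^2 - x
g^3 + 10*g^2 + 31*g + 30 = (g + 2)*(g + 3)*(g + 5)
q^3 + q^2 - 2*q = q*(q - 1)*(q + 2)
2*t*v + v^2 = v*(2*t + v)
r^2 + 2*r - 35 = (r - 5)*(r + 7)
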